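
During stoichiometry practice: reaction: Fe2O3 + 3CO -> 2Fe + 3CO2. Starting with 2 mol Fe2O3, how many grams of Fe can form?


Mole ratio Fe:Fe2O3 = 2:1
n(Fe) = 2 × 2/1 = 4.000 mol
mass = 4.000 × 55.85 = 223.4 g

223.4 g


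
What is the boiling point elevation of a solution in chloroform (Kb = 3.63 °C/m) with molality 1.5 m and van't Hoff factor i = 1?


ΔTb = Kb × m × i
= 3.63 × 1.5 × 1
= 5.445 °C

5.445 °C


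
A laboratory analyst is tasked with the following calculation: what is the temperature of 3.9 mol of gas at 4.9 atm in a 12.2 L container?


PV = nRT  (R = 0.08206 L·atm/(mol·K))
T = PV/(nR) = 4.9×12.2/(3.9×0.08206)
= 59.78/0.320034
= 186.79 K

186.79 K


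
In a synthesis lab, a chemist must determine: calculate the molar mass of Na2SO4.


M(Na2SO4) = 2×22.99 + 1×32.07 + 4×16.0
= 45.98 + 32.07 + 64.0
= 142.05 g/mol

142.05 g/mol


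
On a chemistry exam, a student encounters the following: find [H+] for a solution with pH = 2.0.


[H+] = 10^(-pH) = 10^(-2.0)
= 1.0×10^-2 M

1.0×10^-2 M


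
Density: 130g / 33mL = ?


ρ = mass/volume
= 130/33
= 3.939 g/mL

3.939 g/mL


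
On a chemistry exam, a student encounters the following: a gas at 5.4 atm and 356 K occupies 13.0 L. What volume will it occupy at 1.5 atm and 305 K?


P1V1/T1 = P2V2/T2
V2 = P1V1T2/(T1P2)
= 5.4×13.0×305/(356×1.5)
= 40.096 L

40.096 L


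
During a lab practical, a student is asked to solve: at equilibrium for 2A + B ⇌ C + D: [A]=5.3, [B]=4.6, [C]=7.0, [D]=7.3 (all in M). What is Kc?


Kc = [C][D]/([A]^2[B])
= (7.0^1 × 7.3^1)/(5.3^2 × 4.6^1)
= 51.1/129.214
= 0.3955

0.3955


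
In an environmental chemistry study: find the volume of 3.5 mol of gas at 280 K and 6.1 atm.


PV = nRT  (R = 0.08206 L·atm/(mol·K))
V = nRT/P = 3.5×0.08206×280/6.1
= 13.183 L

13.183 L


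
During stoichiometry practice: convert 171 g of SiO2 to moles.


M(SiO2) = 60.09 g/mol
n = mass/M = 171/60.09 = 2.8457 mol

2.8457 mol


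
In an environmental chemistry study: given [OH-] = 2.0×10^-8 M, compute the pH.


pOH = -log10([OH-]) = -log10(2.0×10^-8)
= 8 - log10(2.0) = 7.7
pH = 14 - pOH = 14 - 7.7 = 6.3

6.3


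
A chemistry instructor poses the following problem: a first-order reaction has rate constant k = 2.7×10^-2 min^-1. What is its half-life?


t½ = ln2/k = 0.693147/(2.7×10^-2 min^-1)
= 25.67 min

25.67 min


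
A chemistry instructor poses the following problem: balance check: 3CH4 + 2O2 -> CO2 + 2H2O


Equation: 3CH4 + 2O2 -> CO2 + 2H2O
Check atoms: C: 3≠1, H: 12≠4, O: 4=4
Not balanced

No, not balanced


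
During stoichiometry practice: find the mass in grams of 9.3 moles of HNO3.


M(HNO3) = 63.02 g/mol
mass = n × M = 9.3 × 63.02 = 586.09 g

586.09 g


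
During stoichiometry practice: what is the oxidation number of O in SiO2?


O is usually -2
Oxidation number: -2

-2


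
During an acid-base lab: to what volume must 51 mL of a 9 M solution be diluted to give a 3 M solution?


C1V1 = C2V2
9 × 51 = 3 × V2
V2 = 459/3 = 153.0 mL

153.0 mL


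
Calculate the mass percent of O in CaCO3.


M(CaCO3) = 1×40.08 + 1×12.01 + 3×16.0 = 100.09 g/mol
Mass of O = 3 × 16.0 = 48.00 g/mol
% O = 48.00/100.09 × 100 = 47.96%

47.96%


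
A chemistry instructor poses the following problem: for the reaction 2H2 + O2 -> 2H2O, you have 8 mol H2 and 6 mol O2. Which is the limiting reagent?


Mole ratio available / coefficient:
  H2: 8/2 = 4.000
  O2: 6/1 = 6.000
Smaller ratio is limiting.

H2


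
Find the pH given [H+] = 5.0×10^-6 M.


pH = -log10([H+]) = -log10(5.0×10^-6)
= 6 - log10(5.0)
= 6 - 0.7
= 5.3

5.3


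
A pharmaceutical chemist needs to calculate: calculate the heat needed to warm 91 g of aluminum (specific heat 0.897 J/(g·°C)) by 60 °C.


q = mcΔT = 91 × 0.897 × 60
= 4897.62 J

4897.62 J


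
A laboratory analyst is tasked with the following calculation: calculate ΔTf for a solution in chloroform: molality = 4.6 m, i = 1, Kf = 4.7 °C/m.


ΔTf = Kf × m × i
= 4.7 × 4.6 × 1
= 21.62 °C

21.62 °C


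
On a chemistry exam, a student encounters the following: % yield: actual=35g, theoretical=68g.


% yield = actual/theoretical × 100
= 35/68 × 100
= 51.47%

51.47%


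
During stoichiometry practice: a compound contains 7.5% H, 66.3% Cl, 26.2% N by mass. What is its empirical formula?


Assume 100 g sample. Moles of each element:
  H: 7.5/1.008 = 7.44 mol
  Cl: 66.3/35.45 = 1.87 mol
  N: 26.2/14.01 = 1.87 mol
Divide by smallest (1.87):
  H: 7.44/1.87 = 3.98
  Cl: 1.87/1.87 = 1.0
  N: 1.87/1.87 = 1.0
Empirical formula: NH4Cl

NH4Cl


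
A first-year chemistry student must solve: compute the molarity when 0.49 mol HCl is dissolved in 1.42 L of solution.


M = n/V = 0.49/1.42 = 0.345 mol/L

0.345 M


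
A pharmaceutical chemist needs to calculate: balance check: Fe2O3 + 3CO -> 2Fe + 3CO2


Equation: Fe2O3 + 3CO -> 2Fe + 3CO2
Check atoms: C: 3=3, Fe: 2=2, O: 6=6
Balanced

Yes, balanced


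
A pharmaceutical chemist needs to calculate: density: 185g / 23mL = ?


ρ = mass/volume
= 185/23
= 8.043 g/mL

8.043 g/mL


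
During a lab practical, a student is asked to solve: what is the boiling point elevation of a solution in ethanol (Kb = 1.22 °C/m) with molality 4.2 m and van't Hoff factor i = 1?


ΔTb = Kb × m × i
= 1.22 × 4.2 × 1
= 5.124 °C

5.124 °C


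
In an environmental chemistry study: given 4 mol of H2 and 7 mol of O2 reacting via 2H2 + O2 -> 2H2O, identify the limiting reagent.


Mole ratio available / coefficient:
  H2: 4/2 = 2.000
  O2: 7/1 = 7.000
Smaller ratio is limiting.

H2


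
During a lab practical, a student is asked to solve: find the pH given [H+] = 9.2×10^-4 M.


pH = -log10([H+]) = -log10(9.2×10^-4)
= 4 - log10(9.2)
= 4 - 0.96
= 3.04

3.04


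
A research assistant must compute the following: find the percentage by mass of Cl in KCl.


M(KCl) = 1×39.1 + 1×35.45 = 74.55 g/mol
Mass of Cl = 1 × 35.45 = 35.45 g/mol
% Cl = 35.45/74.55 × 100 = 47.55%

47.55%


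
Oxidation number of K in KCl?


Group 1 metal: +1
Oxidation number: +1

+1


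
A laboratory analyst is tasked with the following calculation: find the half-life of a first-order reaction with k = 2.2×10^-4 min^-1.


t½ = ln2/k = 0.693147/(2.2×10^-4 min^-1)
= 3151 min

3151 min


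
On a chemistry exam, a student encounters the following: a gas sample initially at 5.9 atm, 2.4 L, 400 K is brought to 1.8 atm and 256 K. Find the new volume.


P1V1/T1 = P2V2/T2
V2 = P1V1T2/(T1P2)
= 5.9×2.4×256/(400×1.8)
= 5.035 L

5.035 L


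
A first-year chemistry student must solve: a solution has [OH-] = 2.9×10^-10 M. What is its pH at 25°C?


pOH = -log10([OH-]) = -log10(2.9×10^-10)
= 10 - log10(2.9) = 9.54
pH = 14 - pOH = 14 - 9.54 = 4.46

4.46


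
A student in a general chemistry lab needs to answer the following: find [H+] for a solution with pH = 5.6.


[H+] = 10^(-pH) = 10^(-5.6)
= 2.51×10^-6 M

2.51×10^-6 M


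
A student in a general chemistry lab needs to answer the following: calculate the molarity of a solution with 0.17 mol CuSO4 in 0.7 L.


M = n/V = 0.17/0.7 = 0.243 mol/L

0.243 M


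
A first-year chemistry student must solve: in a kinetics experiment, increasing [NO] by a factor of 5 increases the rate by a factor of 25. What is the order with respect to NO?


rate ∝ [NO]^n
5^n = 25 → n = 2
Order in NO: 2

2


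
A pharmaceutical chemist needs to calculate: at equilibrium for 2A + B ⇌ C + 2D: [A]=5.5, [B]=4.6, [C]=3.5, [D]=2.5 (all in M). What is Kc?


Kc = [C][D]^2/([A]^2[B])
= (3.5^1 × 2.5^2)/(5.5^2 × 4.6^1)
= 21.875/139.15
= 0.1572

0.1572


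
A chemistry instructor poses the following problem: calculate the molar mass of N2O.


M(N2O) = 2×14.01 + 1×16.0
= 28.02 + 16.0
= 44.02 g/mol

44.02 g/mol


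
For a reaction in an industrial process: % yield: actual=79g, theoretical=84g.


% yield = actual/theoretical × 100
= 79/84 × 100
= 94.05%

94.05%


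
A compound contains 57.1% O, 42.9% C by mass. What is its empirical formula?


Assume 100 g sample. Moles of each element:
  O: 57.1/16.0 = 3.569 mol
  C: 42.9/12.01 = 3.572 mol
Divide by smallest (3.569):
  O: 3.569/3.569 = 1.0
  C: 3.572/3.569 = 1.0
Empirical formula: CO

CO


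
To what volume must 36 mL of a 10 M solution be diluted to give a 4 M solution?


C1V1 = C2V2
10 × 36 = 4 × V2
V2 = 360/4 = 90.0 mL

90.0 mL


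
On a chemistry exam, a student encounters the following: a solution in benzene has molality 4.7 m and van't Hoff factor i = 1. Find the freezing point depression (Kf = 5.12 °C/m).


ΔTf = Kf × m × i
= 5.12 × 4.7 × 1
= 24.064 °C

24.064 °C


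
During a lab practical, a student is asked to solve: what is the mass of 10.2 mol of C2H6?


M(C2H6) = 30.07 g/mol
mass = n × M = 10.2 × 30.07 = 306.71 g

306.71 g


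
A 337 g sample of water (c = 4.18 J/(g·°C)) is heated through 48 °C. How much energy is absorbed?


q = mcΔT = 337 × 4.18 × 48
= 67615.68 J

67615.68 J


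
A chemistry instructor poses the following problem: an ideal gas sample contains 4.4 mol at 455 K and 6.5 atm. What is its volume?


PV = nRT  (R = 0.08206 L·atm/(mol·K))
V = nRT/P = 4.4×0.08206×455/6.5
= 25.274 L

25.274 L


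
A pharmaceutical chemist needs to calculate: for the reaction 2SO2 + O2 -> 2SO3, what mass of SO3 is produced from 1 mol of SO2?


Mole ratio SO3:SO2 = 2:2
n(SO3) = 1 × 2/2 = 1.000 mol
mass = 1.000 × 80.07 = 80.07 g

80.07 g


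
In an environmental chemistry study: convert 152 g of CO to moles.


M(CO) = 28.01 g/mol
n = mass/M = 152/28.01 = 5.4266 mol

5.4266 mol


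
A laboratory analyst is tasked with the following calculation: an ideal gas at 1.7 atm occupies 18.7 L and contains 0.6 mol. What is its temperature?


PV = nRT  (R = 0.08206 L·atm/(mol·K))
T = PV/(nR) = 1.7×18.7/(0.6×0.08206)
= 31.79/0.049236
= 645.67 K

645.67 K


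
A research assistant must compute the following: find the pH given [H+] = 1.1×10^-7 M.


pH = -log10([H+]) = -log10(1.1×10^-7)
= 7 - log10(1.1)
= 7 - 0.04
= 6.96

6.96


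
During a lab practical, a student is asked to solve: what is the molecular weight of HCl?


M(HCl) = 1×1.008 + 1×35.45
= 1.01 + 35.45
= 36.46 g/mol

36.46 g/mol


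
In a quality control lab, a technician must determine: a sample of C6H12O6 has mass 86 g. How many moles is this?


M(C6H12O6) = 180.16 g/mol
n = mass/M = 86/180.16 = 0.4774 mol

0.4774 mol


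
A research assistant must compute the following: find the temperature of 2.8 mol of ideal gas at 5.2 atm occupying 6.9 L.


PV = nRT  (R = 0.08206 L·atm/(mol·K))
T = PV/(nR) = 5.2×6.9/(2.8×0.08206)
= 35.88/0.229768
= 156.16 K

156.16 K


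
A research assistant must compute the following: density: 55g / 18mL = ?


ρ = mass/volume
= 55/18
= 3.056 g/mL

3.056 g/mL


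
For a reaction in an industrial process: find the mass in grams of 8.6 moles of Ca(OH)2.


M(Ca(OH)2) = 74.1 g/mol
mass = n × M = 8.6 × 74.1 = 637.26 g

637.26 g


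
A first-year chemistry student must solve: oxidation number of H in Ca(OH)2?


H is +1 with nonmetals
Oxidation number: +1

+1


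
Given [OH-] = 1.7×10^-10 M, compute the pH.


pOH = -log10([OH-]) = -log10(1.7×10^-10)
= 10 - log10(1.7) = 9.77
pH = 14 - pOH = 14 - 9.77 = 4.23

4.23


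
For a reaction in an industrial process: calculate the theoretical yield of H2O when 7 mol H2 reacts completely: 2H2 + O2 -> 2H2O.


Mole ratio H2O:H2 = 2:2
n(H2O) = 7 × 2/2 = 7.000 mol
mass = 7.000 × 18.02 = 126.14 g

126.14 g


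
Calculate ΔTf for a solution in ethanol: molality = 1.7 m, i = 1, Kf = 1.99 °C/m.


ΔTf = Kf × m × i
= 1.99 × 1.7 × 1
= 3.383 °C

3.383 °C


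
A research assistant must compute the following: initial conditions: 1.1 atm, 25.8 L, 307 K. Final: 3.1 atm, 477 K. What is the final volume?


P1V1/T1 = P2V2/T2
V2 = P1V1T2/(T1P2)
= 1.1×25.8×477/(307×3.1)
= 14.224 L

14.224 L


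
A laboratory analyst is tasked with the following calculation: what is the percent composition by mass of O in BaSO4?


M(BaSO4) = 1×137.33 + 1×32.07 + 4×16.0 = 233.40 g/mol
Mass of O = 4 × 16.0 = 64.00 g/mol
% O = 64.00/233.40 × 100 = 27.42%

27.42%


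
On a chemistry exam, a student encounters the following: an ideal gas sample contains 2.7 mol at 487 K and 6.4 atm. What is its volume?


PV = nRT  (R = 0.08206 L·atm/(mol·K))
V = nRT/P = 2.7×0.08206×487/6.4
= 16.859 L

16.859 L


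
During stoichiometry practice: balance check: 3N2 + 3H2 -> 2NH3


Equation: 3N2 + 3H2 -> 2NH3
Check atoms: H: 6=6, N: 6≠2
Not balanced

No, not balanced


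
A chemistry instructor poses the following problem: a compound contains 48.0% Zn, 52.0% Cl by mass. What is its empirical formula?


Assume 100 g sample. Moles of each element:
  Zn: 48.0/65.38 = 0.734 mol
  Cl: 52.0/35.45 = 1.467 mol
Divide by smallest (0.734):
  Zn: 0.734/0.734 = 1.0
  Cl: 1.467/0.734 = 2.0
Empirical formula: ZnCl2

ZnCl2


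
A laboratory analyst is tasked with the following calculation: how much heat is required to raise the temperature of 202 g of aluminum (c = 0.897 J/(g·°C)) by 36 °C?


q = mcΔT = 202 × 0.897 × 36
= 6522.98 J

6522.98 J


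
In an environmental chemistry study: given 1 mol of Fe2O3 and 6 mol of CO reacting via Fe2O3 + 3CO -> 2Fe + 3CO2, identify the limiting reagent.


Mole ratio available / coefficient:
  Fe2O3: 1/1 = 1.000
  CO: 6/3 = 2.000
Smaller ratio is limiting.

Fe2O3


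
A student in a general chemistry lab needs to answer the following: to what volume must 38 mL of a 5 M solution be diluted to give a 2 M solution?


C1V1 = C2V2
5 × 38 = 2 × V2
V2 = 190/2 = 95.0 mL

95.0 mL


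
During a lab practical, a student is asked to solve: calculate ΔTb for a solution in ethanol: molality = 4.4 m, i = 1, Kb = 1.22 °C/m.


ΔTb = Kb × m × i
= 1.22 × 4.4 × 1
= 5.368 °C

5.368 °C


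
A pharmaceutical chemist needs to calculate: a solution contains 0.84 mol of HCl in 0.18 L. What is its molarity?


M = n/V = 0.84/0.18 = 4.667 mol/L

4.667 M


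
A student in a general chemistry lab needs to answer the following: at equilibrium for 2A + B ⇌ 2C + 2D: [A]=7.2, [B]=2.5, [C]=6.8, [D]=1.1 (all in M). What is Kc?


Kc = [C]^2[D]^2/([A]^2[B])
= (6.8^2 × 1.1^2)/(7.2^2 × 2.5^1)
= 55.9504/129.6
= 0.4317

0.4317


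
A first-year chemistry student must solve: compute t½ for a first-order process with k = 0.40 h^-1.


t½ = ln2/k = 0.693147/(0.40 h^-1)
= 1.733 h

1.733 h


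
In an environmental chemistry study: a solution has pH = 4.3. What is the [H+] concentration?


[H+] = 10^(-pH) = 10^(-4.3)
= 5.01×10^-5 M

5.01×10^-5 M


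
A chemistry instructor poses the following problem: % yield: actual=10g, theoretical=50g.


% yield = actual/theoretical × 100
= 10/50 × 100
= 20.0%

20.0%


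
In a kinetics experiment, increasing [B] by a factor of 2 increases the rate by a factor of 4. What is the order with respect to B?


rate ∝ [B]^n
2^n = 4 → n = 2
Order in B: 2

2


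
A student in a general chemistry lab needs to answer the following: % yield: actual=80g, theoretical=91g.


% yield = actual/theoretical × 100
= 80/91 × 100
= 87.91%

87.91%


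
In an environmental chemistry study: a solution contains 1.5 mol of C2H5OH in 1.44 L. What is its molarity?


M = n/V = 1.5/1.44 = 1.042 mol/L

1.042 M


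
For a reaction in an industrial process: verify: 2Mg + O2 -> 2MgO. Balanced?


Equation: 2Mg + O2 -> 2MgO
Check atoms: Mg: 2=2, O: 2=2
Balanced

Yes, balanced


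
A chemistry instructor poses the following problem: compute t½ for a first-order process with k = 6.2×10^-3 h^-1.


t½ = ln2/k = 0.693147/(6.2×10^-3 h^-1)
= 111.8 h

111.8 h


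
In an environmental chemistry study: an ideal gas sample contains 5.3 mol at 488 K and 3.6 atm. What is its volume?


PV = nRT  (R = 0.08206 L·atm/(mol·K))
V = nRT/P = 5.3×0.08206×488/3.6
= 58.956 L

58.956 L


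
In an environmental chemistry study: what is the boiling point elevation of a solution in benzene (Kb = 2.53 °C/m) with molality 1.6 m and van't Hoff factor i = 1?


ΔTb = Kb × m × i
= 2.53 × 1.6 × 1
= 4.048 °C

4.048 °C


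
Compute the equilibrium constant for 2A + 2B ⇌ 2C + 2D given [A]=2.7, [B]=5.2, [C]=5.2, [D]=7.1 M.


Kc = [C]^2[D]^2/([A]^2[B]^2)
= (5.2^2 × 7.1^2)/(2.7^2 × 5.2^2)
= 1363.0864/197.1216
= 6.915

6.915


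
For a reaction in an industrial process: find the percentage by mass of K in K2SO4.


M(K2SO4) = 2×39.1 + 1×32.07 + 4×16.0 = 174.27 g/mol
Mass of K = 2 × 39.1 = 78.20 g/mol
% K = 78.20/174.27 × 100 = 44.87%

44.87%


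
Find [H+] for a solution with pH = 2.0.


[H+] = 10^(-pH) = 10^(-2.0)
= 1.0×10^-2 M

1.0×10^-2 M


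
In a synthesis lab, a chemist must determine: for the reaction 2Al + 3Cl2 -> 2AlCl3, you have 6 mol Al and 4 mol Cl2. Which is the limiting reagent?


Mole ratio available / coefficient:
  Al: 6/2 = 3.000
  Cl2: 4/3 = 1.333
Smaller ratio is limiting.

Cl2


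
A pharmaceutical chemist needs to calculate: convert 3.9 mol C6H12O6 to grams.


M(C6H12O6) = 180.16 g/mol
mass = n × M = 3.9 × 180.16 = 702.62 g

702.62 g


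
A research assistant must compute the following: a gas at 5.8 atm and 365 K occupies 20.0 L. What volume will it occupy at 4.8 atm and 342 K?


P1V1/T1 = P2V2/T2
V2 = P1V1T2/(T1P2)
= 5.8×20.0×342/(365×4.8)
= 22.644 L

22.644 L


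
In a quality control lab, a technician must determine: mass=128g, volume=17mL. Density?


ρ = mass/volume
= 128/17
= 7.529 g/mL

7.529 g/mL


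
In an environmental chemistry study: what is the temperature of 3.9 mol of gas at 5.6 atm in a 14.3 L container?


PV = nRT  (R = 0.08206 L·atm/(mol·K))
T = PV/(nR) = 5.6×14.3/(3.9×0.08206)
= 80.08/0.320034
= 250.22 K

250.22 K


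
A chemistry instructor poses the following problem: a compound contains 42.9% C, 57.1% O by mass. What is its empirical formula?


Assume 100 g sample. Moles of each element:
  C: 42.9/12.01 = 3.572 mol
  O: 57.1/16.0 = 3.569 mol
Divide by smallest (3.569):
  C: 3.572/3.569 = 1.0
  O: 3.569/3.569 = 1.0
Empirical formula: CO

CO


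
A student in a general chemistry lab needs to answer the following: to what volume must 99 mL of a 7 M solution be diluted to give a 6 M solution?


C1V1 = C2V2
7 × 99 = 6 × V2
V2 = 693/6 = 115.5 mL

115.5 mL


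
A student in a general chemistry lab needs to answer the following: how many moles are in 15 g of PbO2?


M(PbO2) = 239.2 g/mol
n = mass/M = 15/239.2 = 0.0627 mol

0.0627 mol


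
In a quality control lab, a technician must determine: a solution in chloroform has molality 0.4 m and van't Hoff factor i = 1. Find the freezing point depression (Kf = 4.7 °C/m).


ΔTf = Kf × m × i
= 4.7 × 0.4 × 1
= 1.88 °C

1.88 °C


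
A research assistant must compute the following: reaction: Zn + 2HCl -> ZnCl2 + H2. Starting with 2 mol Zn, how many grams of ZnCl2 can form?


Mole ratio ZnCl2:Zn = 1:1
n(ZnCl2) = 2 × 1/1 = 2.000 mol
mass = 2.000 × 136.28 = 272.56 g

272.56 g


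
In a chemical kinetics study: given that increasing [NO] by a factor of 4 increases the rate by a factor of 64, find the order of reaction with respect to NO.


rate ∝ [NO]^n
4^n = 64 → n = 3
Order in NO: 3

3


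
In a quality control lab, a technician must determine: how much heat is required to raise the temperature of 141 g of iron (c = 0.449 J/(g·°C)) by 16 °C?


q = mcΔT = 141 × 0.449 × 16
= 1012.94 J

1012.94 J


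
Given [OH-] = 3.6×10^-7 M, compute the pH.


pOH = -log10([OH-]) = -log10(3.6×10^-7)
= 7 - log10(3.6) = 6.44
pH = 14 - pOH = 14 - 6.44 = 7.56

7.56


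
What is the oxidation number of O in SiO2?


O is usually -2
Oxidation number: -2

-2


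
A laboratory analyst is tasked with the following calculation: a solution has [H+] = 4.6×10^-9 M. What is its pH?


pH = -log10([H+]) = -log10(4.6×10^-9)
= 9 - log10(4.6)
= 9 - 0.66
= 8.34

8.34


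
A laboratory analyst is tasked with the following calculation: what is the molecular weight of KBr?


M(KBr) = 1×39.1 + 1×79.9
= 39.1 + 79.9
= 119.0 g/mol

119.0 g/mol


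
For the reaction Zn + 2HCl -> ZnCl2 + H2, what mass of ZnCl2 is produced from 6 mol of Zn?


Mole ratio ZnCl2:Zn = 1:1
n(ZnCl2) = 6 × 1/1 = 6.000 mol
mass = 6.000 × 136.28 = 817.68 g

817.68 g


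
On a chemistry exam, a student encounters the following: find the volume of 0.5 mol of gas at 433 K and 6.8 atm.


PV = nRT  (R = 0.08206 L·atm/(mol·K))
V = nRT/P = 0.5×0.08206×433/6.8
= 2.613 L

2.613 L


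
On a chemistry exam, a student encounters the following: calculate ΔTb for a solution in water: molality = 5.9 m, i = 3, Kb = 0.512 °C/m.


ΔTb = Kb × m × i
= 0.512 × 5.9 × 3
= 9.0624 °C

9.0624 °C


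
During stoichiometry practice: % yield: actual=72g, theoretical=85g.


% yield = actual/theoretical × 100
= 72/85 × 100
= 84.71%

84.71%


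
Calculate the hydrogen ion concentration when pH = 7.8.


[H+] = 10^(-pH) = 10^(-7.8)
= 1.58×10^-8 M

1.58×10^-8 M


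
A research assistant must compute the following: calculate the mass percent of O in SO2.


M(SO2) = 1×32.07 + 2×16.0 = 64.07 g/mol
Mass of O = 2 × 16.0 = 32.00 g/mol
% O = 32.00/64.07 × 100 = 49.95%

49.95%


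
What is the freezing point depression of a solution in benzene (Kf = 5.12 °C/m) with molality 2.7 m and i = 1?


ΔTf = Kf × m × i
= 5.12 × 2.7 × 1
= 13.824 °C

13.824 °C


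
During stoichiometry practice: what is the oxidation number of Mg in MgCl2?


Group 2 metal: +2
Oxidation number: +2

+2


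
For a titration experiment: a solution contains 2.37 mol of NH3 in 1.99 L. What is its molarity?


M = n/V = 2.37/1.99 = 1.191 mol/L

1.191 M


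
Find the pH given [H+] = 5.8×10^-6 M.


pH = -log10([H+]) = -log10(5.8×10^-6)
= 6 - log10(5.8)
= 6 - 0.76
= 5.24

5.24


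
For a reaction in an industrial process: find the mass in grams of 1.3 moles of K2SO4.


M(K2SO4) = 174.27 g/mol
mass = n × M = 1.3 × 174.27 = 226.55 g

226.55 g


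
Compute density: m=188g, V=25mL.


ρ = mass/volume
= 188/25
= 7.52 g/mL

7.52 g/mL


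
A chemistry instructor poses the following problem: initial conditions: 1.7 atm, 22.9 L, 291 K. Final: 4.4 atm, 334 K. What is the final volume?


P1V1/T1 = P2V2/T2
V2 = P1V1T2/(T1P2)
= 1.7×22.9×334/(291×4.4)
= 10.155 L

10.155 L


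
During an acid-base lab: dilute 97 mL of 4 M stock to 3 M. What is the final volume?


C1V1 = C2V2
4 × 97 = 3 × V2
V2 = 388/3 = 129.33 mL

129.33 mL


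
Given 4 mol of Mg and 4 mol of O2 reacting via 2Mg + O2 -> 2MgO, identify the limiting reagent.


Mole ratio available / coefficient:
  Mg: 4/2 = 2.000
  O2: 4/1 = 4.000
Smaller ratio is limiting.

Mg


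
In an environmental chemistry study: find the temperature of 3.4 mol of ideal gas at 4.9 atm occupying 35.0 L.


PV = nRT  (R = 0.08206 L·atm/(mol·K))
T = PV/(nR) = 4.9×35.0/(3.4×0.08206)
= 171.50/0.279004
= 614.69 K

614.69 K


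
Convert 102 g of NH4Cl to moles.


M(NH4Cl) = 53.49 g/mol
n = mass/M = 102/53.49 = 1.9069 mol

1.9069 mol


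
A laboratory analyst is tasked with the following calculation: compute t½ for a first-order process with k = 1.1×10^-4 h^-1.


t½ = ln2/k = 0.693147/(1.1×10^-4 h^-1)
= 6301 h

6301 h


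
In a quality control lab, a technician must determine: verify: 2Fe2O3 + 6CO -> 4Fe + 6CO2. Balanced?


Equation: 2Fe2O3 + 6CO -> 4Fe + 6CO2
Check atoms: C: 6=6, Fe: 4=4, O: 12=12
Balanced

Yes, balanced


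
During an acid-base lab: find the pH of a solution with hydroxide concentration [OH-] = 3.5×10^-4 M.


pOH = -log10([OH-]) = -log10(3.5×10^-4)
= 4 - log10(3.5) = 3.46
pH = 14 - pOH = 14 - 3.46 = 10.54

10.54


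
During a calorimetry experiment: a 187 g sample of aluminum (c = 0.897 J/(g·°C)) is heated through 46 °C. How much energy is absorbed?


q = mcΔT = 187 × 0.897 × 46
= 7715.99 J

7715.99 J


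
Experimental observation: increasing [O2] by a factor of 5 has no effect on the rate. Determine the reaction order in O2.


rate ∝ [O2]^n
rate ∝ [O2]^0
Order in O2: 0

0


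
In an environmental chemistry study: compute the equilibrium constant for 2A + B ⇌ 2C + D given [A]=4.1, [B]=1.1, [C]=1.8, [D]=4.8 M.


Kc = [C]^2[D]/([A]^2[B])
= (1.8^2 × 4.8^1)/(4.1^2 × 1.1^1)
= 15.552/18.491
= 0.8411

0.8411


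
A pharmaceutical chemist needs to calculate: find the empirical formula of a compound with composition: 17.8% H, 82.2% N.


Assume 100 g sample. Moles of each element:
  H: 17.8/1.008 = 17.659 mol
  N: 82.2/14.01 = 5.867 mol
Divide by smallest (5.867):
  H: 17.659/5.867 = 3.01
  N: 5.867/5.867 = 1.0
Empirical formula: NH3

NH3


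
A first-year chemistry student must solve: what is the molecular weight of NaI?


M(NaI) = 1×22.99 + 1×126.9
= 22.99 + 126.9
= 149.89 g/mol

149.89 g/mol


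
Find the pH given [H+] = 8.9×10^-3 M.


pH = -log10([H+]) = -log10(8.9×10^-3)
= 3 - log10(8.9)
= 3 - 0.95
= 2.05

2.05


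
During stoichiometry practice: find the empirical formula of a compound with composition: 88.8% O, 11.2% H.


Assume 100 g sample. Moles of each element:
  O: 88.8/16.0 = 5.55 mol
  H: 11.2/1.008 = 11.111 mol
Divide by smallest (5.55):
  O: 5.55/5.55 = 1.0
  H: 11.111/5.55 = 2.0
Empirical formula: H2O

H2O


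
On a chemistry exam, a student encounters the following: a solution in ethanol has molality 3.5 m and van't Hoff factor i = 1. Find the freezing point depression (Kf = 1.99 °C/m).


ΔTf = Kf × m × i
= 1.99 × 3.5 × 1
= 6.965 °C

6.965 °C


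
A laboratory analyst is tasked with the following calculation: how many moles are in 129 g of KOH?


M(KOH) = 56.11 g/mol
n = mass/M = 129/56.11 = 2.2991 mol

2.2991 mol


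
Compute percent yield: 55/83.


% yield = actual/theoretical × 100
= 55/83 × 100
= 66.27%

66.27%


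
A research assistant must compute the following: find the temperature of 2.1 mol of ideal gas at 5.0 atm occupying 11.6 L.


PV = nRT  (R = 0.08206 L·atm/(mol·K))
T = PV/(nR) = 5.0×11.6/(2.1×0.08206)
= 58.00/0.172326
= 336.57 K

336.57 K


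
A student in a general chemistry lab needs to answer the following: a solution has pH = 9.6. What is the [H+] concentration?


[H+] = 10^(-pH) = 10^(-9.6)
= 2.51×10^-10 M

2.51×10^-10 M


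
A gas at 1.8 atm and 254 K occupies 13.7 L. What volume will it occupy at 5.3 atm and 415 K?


P1V1/T1 = P2V2/T2
V2 = P1V1T2/(T1P2)
= 1.8×13.7×415/(254×5.3)
= 7.602 L

7.602 L


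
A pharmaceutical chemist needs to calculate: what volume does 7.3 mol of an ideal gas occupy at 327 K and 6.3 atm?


PV = nRT  (R = 0.08206 L·atm/(mol·K))
V = nRT/P = 7.3×0.08206×327/6.3
= 31.093 L

31.093 L


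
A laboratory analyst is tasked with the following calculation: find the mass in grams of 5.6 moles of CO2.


M(CO2) = 44.01 g/mol
mass = n × M = 5.6 × 44.01 = 246.46 g

246.46 g


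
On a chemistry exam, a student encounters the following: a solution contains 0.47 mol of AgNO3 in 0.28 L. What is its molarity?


M = n/V = 0.47/0.28 = 1.679 mol/L

1.679 M


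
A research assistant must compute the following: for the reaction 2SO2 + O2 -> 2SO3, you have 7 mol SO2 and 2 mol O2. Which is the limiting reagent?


Mole ratio available / coefficient:
  SO2: 7/2 = 3.500
  O2: 2/1 = 2.000
Smaller ratio is limiting.

O2


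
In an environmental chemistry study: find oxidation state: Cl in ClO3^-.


x + 3(-2) = -1, so x = +5
Oxidation number: +5

+5


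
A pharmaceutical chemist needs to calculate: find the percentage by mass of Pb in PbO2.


M(PbO2) = 1×207.2 + 2×16.0 = 239.20 g/mol
Mass of Pb = 1 × 207.2 = 207.20 g/mol
% Pb = 207.20/239.20 × 100 = 86.62%

86.62%


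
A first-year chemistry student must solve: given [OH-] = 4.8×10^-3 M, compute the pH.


pOH = -log10([OH-]) = -log10(4.8×10^-3)
= 3 - log10(4.8) = 2.32
pH = 14 - pOH = 14 - 2.32 = 11.68

11.68


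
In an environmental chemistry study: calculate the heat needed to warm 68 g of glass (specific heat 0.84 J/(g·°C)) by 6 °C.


q = mcΔT = 68 × 0.84 × 6
= 342.72 J

342.72 J


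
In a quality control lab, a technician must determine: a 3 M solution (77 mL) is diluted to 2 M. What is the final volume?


C1V1 = C2V2
3 × 77 = 2 × V2
V2 = 231/2 = 115.5 mL

115.5 mL


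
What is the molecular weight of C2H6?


M(C2H6) = 2×12.01 + 6×1.008
= 24.02 + 6.05
= 30.07 g/mol

30.07 g/mol


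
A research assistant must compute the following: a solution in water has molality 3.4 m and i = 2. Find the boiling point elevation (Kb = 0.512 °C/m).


ΔTb = Kb × m × i
= 0.512 × 3.4 × 2
= 3.4816 °C

3.4816 °C


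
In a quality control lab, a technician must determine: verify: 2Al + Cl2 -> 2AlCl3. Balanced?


Equation: 2Al + Cl2 -> 2AlCl3
Check atoms: Al: 2=2, Cl: 2≠6
Not balanced

No, not balanced


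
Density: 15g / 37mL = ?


ρ = mass/volume
= 15/37
= 0.405 g/mL

0.405 g/mL


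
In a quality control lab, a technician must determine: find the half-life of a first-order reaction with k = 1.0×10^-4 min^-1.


t½ = ln2/k = 0.693147/(1.0×10^-4 min^-1)
= 6931 min

6931 min


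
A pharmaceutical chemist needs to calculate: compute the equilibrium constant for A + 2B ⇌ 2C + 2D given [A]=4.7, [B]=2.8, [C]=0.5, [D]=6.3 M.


Kc = [C]^2[D]^2/([A][B]^2)
= (0.5^2 × 6.3^2)/(4.7^1 × 2.8^2)
= 9.9225/36.848
= 0.2693

0.2693


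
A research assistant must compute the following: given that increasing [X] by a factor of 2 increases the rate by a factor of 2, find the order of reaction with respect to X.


rate ∝ [X]^n
2^n = 2 → n = 1
Order in X: 1

1


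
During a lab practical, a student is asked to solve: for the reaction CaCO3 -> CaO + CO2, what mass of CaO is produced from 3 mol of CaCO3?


Mole ratio CaO:CaCO3 = 1:1
n(CaO) = 3 × 1/1 = 3.000 mol
mass = 3.000 × 56.08 = 168.24 g

168.24 g


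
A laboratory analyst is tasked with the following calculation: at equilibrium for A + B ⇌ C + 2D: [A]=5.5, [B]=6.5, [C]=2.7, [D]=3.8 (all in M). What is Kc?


Kc = [C][D]^2/([A][B])
= (2.7^1 × 3.8^2)/(5.5^1 × 6.5^1)
= 38.988/35.75
= 1.091

1.091


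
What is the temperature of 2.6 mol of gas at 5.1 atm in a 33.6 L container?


PV = nRT  (R = 0.08206 L·atm/(mol·K))
T = PV/(nR) = 5.1×33.6/(2.6×0.08206)
= 171.36/0.213356
= 803.16 K

803.16 K


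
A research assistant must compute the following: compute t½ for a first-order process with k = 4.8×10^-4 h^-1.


t½ = ln2/k = 0.693147/(4.8×10^-4 h^-1)
= 1444 h

1444 h


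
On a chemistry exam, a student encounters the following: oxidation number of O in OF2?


F is always -1; 2(-1) + x = 0, so O = +2
Oxidation number: +2

+2


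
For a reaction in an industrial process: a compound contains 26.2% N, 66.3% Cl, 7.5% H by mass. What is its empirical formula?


Assume 100 g sample. Moles of each element:
  N: 26.2/14.01 = 1.87 mol
  Cl: 66.3/35.45 = 1.87 mol
  H: 7.5/1.008 = 7.44 mol
Divide by smallest (1.87):
  N: 1.87/1.87 = 1.0
  Cl: 1.87/1.87 = 1.0
  H: 7.44/1.87 = 3.98
Empirical formula: NH4Cl

NH4Cl


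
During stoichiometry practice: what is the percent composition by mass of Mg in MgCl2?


M(MgCl2) = 1×24.31 + 2×35.45 = 95.21 g/mol
Mass of Mg = 1 × 24.31 = 24.31 g/mol
% Mg = 24.31/95.21 × 100 = 25.53%

25.53%


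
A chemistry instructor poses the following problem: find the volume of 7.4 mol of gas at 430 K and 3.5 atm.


PV = nRT  (R = 0.08206 L·atm/(mol·K))
V = nRT/P = 7.4×0.08206×430/3.5
= 74.604 L

74.604 L


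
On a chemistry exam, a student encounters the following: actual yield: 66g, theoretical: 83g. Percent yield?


% yield = actual/theoretical × 100
= 66/83 × 100
= 79.52%

79.52%


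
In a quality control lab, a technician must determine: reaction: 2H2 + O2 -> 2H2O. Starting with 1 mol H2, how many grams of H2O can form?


Mole ratio H2O:H2 = 2:2
n(H2O) = 1 × 2/2 = 1.000 mol
mass = 1.000 × 18.02 = 18.02 g

18.02 g


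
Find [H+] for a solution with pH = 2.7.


[H+] = 10^(-pH) = 10^(-2.7)
= 2.0×10^-3 M

2.0×10^-3 M


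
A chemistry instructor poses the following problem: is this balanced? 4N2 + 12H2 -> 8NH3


Equation: 4N2 + 12H2 -> 8NH3
Check atoms: H: 24=24, N: 8=8
Balanced

Yes, balanced


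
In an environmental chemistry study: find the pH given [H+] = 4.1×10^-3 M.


pH = -log10([H+]) = -log10(4.1×10^-3)
= 3 - log10(4.1)
= 3 - 0.61
= 2.39

2.39


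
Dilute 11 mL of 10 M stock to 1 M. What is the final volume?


C1V1 = C2V2
10 × 11 = 1 × V2
V2 = 110/1 = 110.0 mL

110.0 mL


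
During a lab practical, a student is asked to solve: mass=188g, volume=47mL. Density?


ρ = mass/volume
= 188/47
= 4.0 g/mL

4.0 g/mL


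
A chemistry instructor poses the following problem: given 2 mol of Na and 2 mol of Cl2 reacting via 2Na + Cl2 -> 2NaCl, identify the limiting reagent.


Mole ratio available / coefficient:
  Na: 2/2 = 1.000
  Cl2: 2/1 = 2.000
Smaller ratio is limiting.

Na


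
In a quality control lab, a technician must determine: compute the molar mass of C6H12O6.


M(C6H12O6) = 6×12.01 + 12×1.008 + 6×16.0
= 72.06 + 12.1 + 96.0
= 180.16 g/mol

180.16 g/mol


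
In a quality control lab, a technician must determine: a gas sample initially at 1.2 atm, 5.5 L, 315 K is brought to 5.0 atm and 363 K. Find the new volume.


P1V1/T1 = P2V2/T2
V2 = P1V1T2/(T1P2)
= 1.2×5.5×363/(315×5.0)
= 1.521 L

1.521 L


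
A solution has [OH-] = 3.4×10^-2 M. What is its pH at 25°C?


pOH = -log10([OH-]) = -log10(3.4×10^-2)
= 2 - log10(3.4) = 1.47
pH = 14 - pOH = 14 - 1.47 = 12.53

12.53


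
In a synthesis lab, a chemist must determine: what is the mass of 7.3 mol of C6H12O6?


M(C6H12O6) = 180.16 g/mol
mass = n × M = 7.3 × 180.16 = 1315.17 g

1315.17 g


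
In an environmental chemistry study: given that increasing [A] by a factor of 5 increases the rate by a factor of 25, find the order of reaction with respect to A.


rate ∝ [A]^n
5^n = 25 → n = 2
Order in A: 2

2


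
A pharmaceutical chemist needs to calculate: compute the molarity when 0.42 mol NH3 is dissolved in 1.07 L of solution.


M = n/V = 0.42/1.07 = 0.393 mol/L

0.393 M


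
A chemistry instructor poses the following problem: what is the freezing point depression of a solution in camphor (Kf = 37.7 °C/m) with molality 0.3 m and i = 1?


ΔTf = Kf × m × i
= 37.7 × 0.3 × 1
= 11.31 °C

11.31 °C


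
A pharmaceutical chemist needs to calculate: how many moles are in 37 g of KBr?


M(KBr) = 119.0 g/mol
n = mass/M = 37/119.0 = 0.3109 mol

0.3109 mol


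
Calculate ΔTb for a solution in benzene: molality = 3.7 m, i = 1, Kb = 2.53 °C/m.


ΔTb = Kb × m × i
= 2.53 × 3.7 × 1
= 9.361 °C

9.361 °C


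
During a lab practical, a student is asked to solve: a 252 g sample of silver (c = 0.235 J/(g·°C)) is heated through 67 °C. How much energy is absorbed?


q = mcΔT = 252 × 0.235 × 67
= 3967.74 J

3967.74 J


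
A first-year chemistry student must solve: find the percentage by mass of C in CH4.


M(CH4) = 1×12.01 + 4×1.008 = 16.042 g/mol
Mass of C = 1 × 12.01 = 12.01 g/mol
% C = 12.01/16.042 × 100 = 74.87%

74.87%


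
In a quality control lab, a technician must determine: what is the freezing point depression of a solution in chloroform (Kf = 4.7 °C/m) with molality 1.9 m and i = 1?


ΔTf = Kf × m × i
= 4.7 × 1.9 × 1
= 8.93 °C

8.93 °C


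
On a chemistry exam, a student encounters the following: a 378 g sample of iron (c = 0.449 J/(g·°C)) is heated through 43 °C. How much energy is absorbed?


q = mcΔT = 378 × 0.449 × 43
= 7298.05 J

7298.05 J


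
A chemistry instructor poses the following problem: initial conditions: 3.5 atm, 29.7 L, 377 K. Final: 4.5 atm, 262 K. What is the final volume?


P1V1/T1 = P2V2/T2
V2 = P1V1T2/(T1P2)
= 3.5×29.7×262/(377×4.5)
= 16.054 L

16.054 L


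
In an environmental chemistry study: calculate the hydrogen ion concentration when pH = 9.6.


[H+] = 10^(-pH) = 10^(-9.6)
= 2.51×10^-10 M

2.51×10^-10 M


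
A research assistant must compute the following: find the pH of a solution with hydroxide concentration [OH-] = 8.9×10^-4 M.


pOH = -log10([OH-]) = -log10(8.9×10^-4)
= 4 - log10(8.9) = 3.05
pH = 14 - pOH = 14 - 3.05 = 10.95

10.95


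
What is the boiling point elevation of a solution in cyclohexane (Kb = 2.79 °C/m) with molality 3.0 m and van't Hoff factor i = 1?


ΔTb = Kb × m × i
= 2.79 × 3.0 × 1
= 8.37 °C

8.37 °C


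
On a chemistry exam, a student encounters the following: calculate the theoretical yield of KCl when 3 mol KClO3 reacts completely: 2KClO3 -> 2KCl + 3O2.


Mole ratio KCl:KClO3 = 2:2
n(KCl) = 3 × 2/2 = 3.000 mol
mass = 3.000 × 74.55 = 223.65 g

223.65 g


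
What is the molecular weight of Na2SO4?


M(Na2SO4) = 2×22.99 + 1×32.07 + 4×16.0
= 45.98 + 32.07 + 64.0
= 142.05 g/mol

142.05 g/mol


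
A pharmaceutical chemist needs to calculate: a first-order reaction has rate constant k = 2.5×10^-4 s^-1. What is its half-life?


t½ = ln2/k = 0.693147/(2.5×10^-4 s^-1)
= 2773 s

2773 s


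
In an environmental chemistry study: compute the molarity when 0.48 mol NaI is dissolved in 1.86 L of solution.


M = n/V = 0.48/1.86 = 0.258 mol/L

0.258 M


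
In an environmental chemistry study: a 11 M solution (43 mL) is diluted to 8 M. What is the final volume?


C1V1 = C2V2
11 × 43 = 8 × V2
V2 = 473/8 = 59.12 mL

59.12 mL


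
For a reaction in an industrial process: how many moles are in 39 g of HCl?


M(HCl) = 36.46 g/mol
n = mass/M = 39/36.46 = 1.0697 mol

1.0697 mol


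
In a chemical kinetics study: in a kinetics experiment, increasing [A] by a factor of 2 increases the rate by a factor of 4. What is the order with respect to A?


rate ∝ [A]^n
2^n = 4 → n = 2
Order in A: 2

2


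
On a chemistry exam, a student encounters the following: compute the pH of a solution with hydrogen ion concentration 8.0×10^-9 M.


pH = -log10([H+]) = -log10(8.0×10^-9)
= 9 - log10(8.0)
= 9 - 0.9
= 8.1

8.1


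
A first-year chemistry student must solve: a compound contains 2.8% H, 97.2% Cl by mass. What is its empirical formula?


Assume 100 g sample. Moles of each element:
  H: 2.8/1.008 = 2.778 mol
  Cl: 97.2/35.45 = 2.742 mol
Divide by smallest (2.742):
  H: 2.778/2.742 = 1.01
  Cl: 2.742/2.742 = 1.0
Empirical formula: HCl

HCl


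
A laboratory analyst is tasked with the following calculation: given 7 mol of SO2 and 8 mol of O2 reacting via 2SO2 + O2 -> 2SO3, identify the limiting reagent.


Mole ratio available / coefficient:
  SO2: 7/2 = 3.500
  O2: 8/1 = 8.000
Smaller ratio is limiting.

SO2


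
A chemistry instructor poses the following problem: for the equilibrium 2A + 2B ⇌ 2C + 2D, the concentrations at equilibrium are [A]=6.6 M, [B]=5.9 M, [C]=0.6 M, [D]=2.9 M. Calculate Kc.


Kc = [C]^2[D]^2/([A]^2[B]^2)
= (0.6^2 × 2.9^2)/(6.6^2 × 5.9^2)
= 3.0276/1516.3236
= 0.001997

0.001997


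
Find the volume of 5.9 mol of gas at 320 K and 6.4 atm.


PV = nRT  (R = 0.08206 L·atm/(mol·K))
V = nRT/P = 5.9×0.08206×320/6.4
= 24.208 L

24.208 L


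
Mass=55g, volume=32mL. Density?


ρ = mass/volume
= 55/32
= 1.719 g/mL

1.719 g/mL


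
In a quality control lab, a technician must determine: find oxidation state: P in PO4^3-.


x + 4(-2) = -3, so x = +5
Oxidation number: +5

+5
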